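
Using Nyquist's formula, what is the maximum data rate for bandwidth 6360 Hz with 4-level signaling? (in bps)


Rate = 2 * B * log2(M) = 2 * 6360 * 2.0 = 25440.0

25440.0 bps


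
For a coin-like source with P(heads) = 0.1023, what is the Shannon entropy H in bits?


H = -p*log2(p) - (1-p)*log2(1-p). -0.1023*log2(0.1023) = 0.336477; -0.8977*log2(0.8977) = 0.139767. H = 0.336477 + 0.139767 = 0.4762

0.4762 bits


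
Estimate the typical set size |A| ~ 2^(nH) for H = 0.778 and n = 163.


log2|A_typical| = nH = 163 * 0.778 = 126.814, so |A_typical| ~ 2^126.814 = 1.496e+38

1.496e+38


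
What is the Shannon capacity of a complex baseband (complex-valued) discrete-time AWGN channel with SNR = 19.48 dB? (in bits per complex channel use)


SNR_linear = 10^(19.48/10) = 88.7156; C = log2(1 + SNR_linear) = log2(1 + 88.7156) = 6.4873

6.4873 bits/channel use


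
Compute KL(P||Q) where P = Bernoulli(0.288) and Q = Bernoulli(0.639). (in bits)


KL = p*log2(p/q) + (1-p)*log2((1-p)/(1-q)) = 0.288*log2(0.288/0.639) + 0.712*log2(0.712/0.361) = 0.3665

0.3665 bits


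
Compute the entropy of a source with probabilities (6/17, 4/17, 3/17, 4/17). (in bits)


H = -sum(p_i * log2(p_i)). Terms: -(6/17)*log2(6/17) = 0.530294; -(4/17)*log2(4/17) = 0.491168; -(3/17)*log2(3/17) = 0.441618; -(4/17)*log2(4/17) = 0.491168. H = 0.530294 + 0.491168 + 0.441618 + 0.491168 = 1.9542

1.9542 bits


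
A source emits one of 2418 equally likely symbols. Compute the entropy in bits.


H = log2(n) = log2(2418) = 11.2396

11.2396 bits


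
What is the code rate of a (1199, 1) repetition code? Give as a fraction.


Rate = k/n = 1/1199

1/1199


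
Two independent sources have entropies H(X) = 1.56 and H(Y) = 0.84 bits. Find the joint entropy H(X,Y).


For independent variables, H(X,Y) = H(X) + H(Y) = 1.56 + 0.84 = 2.4

2.4 bits


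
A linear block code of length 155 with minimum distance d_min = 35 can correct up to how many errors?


Correction capability = floor((d-1)/2) = floor((35-1)/2) = 17

17 errors


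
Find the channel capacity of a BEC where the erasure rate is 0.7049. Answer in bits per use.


C = 1 - epsilon = 1 - 0.7049 = 0.2951

0.2951 bits


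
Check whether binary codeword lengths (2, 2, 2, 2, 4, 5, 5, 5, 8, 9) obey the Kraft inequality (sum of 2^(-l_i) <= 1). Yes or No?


Kraft sum = sum(2^(-l_i)) = 1.1621, need <= 1. Result: violated (a binary prefix-free code with these lengths cannot exist)

No


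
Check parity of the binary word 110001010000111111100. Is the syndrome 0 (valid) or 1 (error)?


Syndrome = XOR of all bits = 1 XOR 1 XOR 0 XOR 0 XOR 0 XOR 1 XOR 0 XOR 1 XOR 0 XOR 0 XOR 0 XOR 0 XOR 1 XOR 1 XOR 1 XOR 1 XOR 1 XOR 1 XOR 1 XOR 0 XOR 0 = 1

1


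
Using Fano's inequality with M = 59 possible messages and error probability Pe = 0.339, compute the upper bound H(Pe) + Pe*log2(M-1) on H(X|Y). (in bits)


H(Pe) = -Pe*log2(Pe) - (1-Pe)*log2(1-Pe) = -0.339*log2(0.339) - 0.661*log2(0.661) = 0.529058 + 0.394801 = 0.9239. Pe*log2(M-1) = 0.339*log2(58) = 1.985856. Bound = H(Pe) + Pe*log2(M-1) = 0.529058 + 0.394801 + 1.985856 = 2.9097

2.9097 bits


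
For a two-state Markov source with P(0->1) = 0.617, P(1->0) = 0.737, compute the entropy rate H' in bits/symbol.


Stationary distribution: pi_0 = p10/(p01+p10) = 0.5443, pi_1 = 0.4557. Entropy rate H' = pi_0*H(p01) + pi_1*H(p10) = 0.5443*0.9601 + 0.4557*0.8312 = 0.9014

0.9014 bits/symbol


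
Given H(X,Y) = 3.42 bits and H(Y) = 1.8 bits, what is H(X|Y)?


H(X|Y) = H(X,Y) - H(Y) = 3.42 - 1.8 = 1.62

1.62 bits


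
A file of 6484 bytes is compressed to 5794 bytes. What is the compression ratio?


Ratio = original / compressed = 6484 / 5794 = 1.1191

1.1191


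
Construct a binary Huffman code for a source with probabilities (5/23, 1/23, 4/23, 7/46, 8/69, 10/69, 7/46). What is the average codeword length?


Huffman construction (repeatedly merge the two least-probable nodes; each merge adds 1 bit to every symbol beneath it): 1/23 + 8/69 = 11/69; 10/69 + 7/46 = 41/138; 7/46 + 11/69 = 43/138; 4/23 + 5/23 = 9/23; 41/138 + 43/138 = 14/23; 9/23 + 14/23 = 1. Resulting codeword lengths (in the order the probabilities were given): (2, 4, 2, 3, 4, 3, 3). L_avg = sum(p_i * l_i) = 5/23*2 + 1/23*4 + 4/23*2 + 7/46*3 + 8/69*4 + 10/69*3 + 7/46*3 = 191/69 = 2.7681

2.7681 bits


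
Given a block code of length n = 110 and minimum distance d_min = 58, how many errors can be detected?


Detection capability = d_min - 1 = 58 - 1 = 57

57 errors


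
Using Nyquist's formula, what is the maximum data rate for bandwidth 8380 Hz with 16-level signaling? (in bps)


Rate = 2 * B * log2(M) = 2 * 8380 * 4.0 = 67040.0

67040.0 bps


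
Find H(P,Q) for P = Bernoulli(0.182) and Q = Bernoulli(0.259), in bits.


H(P,Q) = -p*log2(q) - (1-p)*log2(1-q). -0.182*log2(0.259) = 0.354714; -0.818*log2(0.741) = 0.353748. H(P,Q) = 0.354714 + 0.353748 = 0.7085

0.7085 bits


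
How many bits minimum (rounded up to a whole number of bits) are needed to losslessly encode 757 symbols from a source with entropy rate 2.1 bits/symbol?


Minimum bits >= n * H = 757 * 2.1 = 1589.7, rounded up to a whole number of bits = 1590

1590 bits


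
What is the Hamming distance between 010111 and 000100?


Count differing positions: . ^ . . ^ ^ = 3 differences

3


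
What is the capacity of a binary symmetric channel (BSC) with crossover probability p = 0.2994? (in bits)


H(p) = -p*log2(p) - (1-p)*log2(1-p) = -0.2994*log2(0.2994) - 0.7006*log2(0.7006) = 0.520912 + 0.359644 = 0.8806. C = 1 - H(p) = 1 - 0.8806 = 0.1194

0.1194 bits


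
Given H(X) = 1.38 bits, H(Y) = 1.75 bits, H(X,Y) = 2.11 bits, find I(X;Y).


I(X;Y) = H(X) + H(Y) - H(X,Y) = 1.38 + 1.75 - 2.11 = 1.02

1.02 bits


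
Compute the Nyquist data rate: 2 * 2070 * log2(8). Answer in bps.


Rate = 2 * B * log2(M) = 2 * 2070 * 3.0 = 12420.0

12420.0 bps


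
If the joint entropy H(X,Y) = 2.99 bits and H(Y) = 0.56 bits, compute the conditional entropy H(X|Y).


H(X|Y) = H(X,Y) - H(Y) = 2.99 - 0.56 = 2.43

2.43 bits


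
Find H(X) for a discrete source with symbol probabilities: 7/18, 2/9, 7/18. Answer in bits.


H = -sum(p_i * log2(p_i)). Terms: -(7/18)*log2(7/18) = 0.529888; -(2/9)*log2(2/9) = 0.482206; -(7/18)*log2(7/18) = 0.529888. H = 0.529888 + 0.482206 + 0.529888 = 1.542

1.542 bits


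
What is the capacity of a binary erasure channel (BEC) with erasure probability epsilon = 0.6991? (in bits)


C = 1 - epsilon = 1 - 0.6991 = 0.3009

0.3009 bits


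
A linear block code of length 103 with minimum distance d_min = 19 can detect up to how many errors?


Detection capability = d_min - 1 = 19 - 1 = 18

18 errors


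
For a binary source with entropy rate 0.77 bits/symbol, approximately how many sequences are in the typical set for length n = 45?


log2|A_typical| = nH = 45 * 0.77 = 34.65, so |A_typical| ~ 2^34.65 = 2.696e+10

2.696e+10


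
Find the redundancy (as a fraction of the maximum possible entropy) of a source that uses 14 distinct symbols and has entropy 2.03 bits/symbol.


H_max = log2(K) = log2(14) = 3.8074 bits/symbol. Redundancy = 1 - H/H_max = 1 - 2.03/3.8074 = 1 - 0.5332 = 0.4668

0.4668


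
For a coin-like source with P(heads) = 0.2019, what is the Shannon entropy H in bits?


H = -p*log2(p) - (1-p)*log2(1-p). -0.2019*log2(0.2019) = 0.466043; -0.7981*log2(0.7981) = 0.259669. H = 0.466043 + 0.259669 = 0.7257

0.7257 bits


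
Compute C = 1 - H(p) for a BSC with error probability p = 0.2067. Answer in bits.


H(p) = -p*log2(p) - (1-p)*log2(1-p) = -0.2067*log2(0.2067) - 0.7933*log2(0.7933) = 0.470116 + 0.265011 = 0.7351. C = 1 - H(p) = 1 - 0.7351 = 0.2649

0.2649 bits


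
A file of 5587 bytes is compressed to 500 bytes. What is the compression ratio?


Ratio = original / compressed = 5587 / 500 = 11.174

11.174


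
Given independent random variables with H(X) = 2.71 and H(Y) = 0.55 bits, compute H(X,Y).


For independent variables, H(X,Y) = H(X) + H(Y) = 2.71 + 0.55 = 3.26

3.26 bits


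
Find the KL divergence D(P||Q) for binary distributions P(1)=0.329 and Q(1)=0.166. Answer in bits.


KL = p*log2(p/q) + (1-p)*log2((1-p)/(1-q)) = 0.329*log2(0.329/0.166) + 0.671*log2(0.671/0.834) = 0.1142

0.1142 bits


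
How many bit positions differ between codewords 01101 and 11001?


Count differing positions: ^ . ^ . . = 2 differences

2


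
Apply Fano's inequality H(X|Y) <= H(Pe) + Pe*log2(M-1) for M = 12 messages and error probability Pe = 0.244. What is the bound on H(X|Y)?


H(Pe) = -Pe*log2(Pe) - (1-Pe)*log2(1-Pe) = -0.244*log2(0.244) - 0.756*log2(0.756) = 0.496551 + 0.305078 = 0.8016. Pe*log2(M-1) = 0.244*log2(11) = 0.844101. Bound = H(Pe) + Pe*log2(M-1) = 0.496551 + 0.305078 + 0.844101 = 1.6457

1.6457 bits


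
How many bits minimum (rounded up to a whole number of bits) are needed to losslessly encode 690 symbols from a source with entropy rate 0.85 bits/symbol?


Minimum bits >= n * H = 690 * 0.85 = 586.5, rounded up to a whole number of bits = 587

587 bits


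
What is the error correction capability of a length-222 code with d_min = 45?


Correction capability = floor((d-1)/2) = floor((45-1)/2) = 22

22 errors


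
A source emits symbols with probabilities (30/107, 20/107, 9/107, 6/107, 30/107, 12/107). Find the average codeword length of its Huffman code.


Huffman construction (repeatedly merge the two least-probable nodes; each merge adds 1 bit to every symbol beneath it): 6/107 + 9/107 = 15/107; 12/107 + 15/107 = 27/107; 20/107 + 27/107 = 47/107; 30/107 + 30/107 = 60/107; 47/107 + 60/107 = 1. Resulting codeword lengths (in the order the probabilities were given): (2, 2, 4, 4, 2, 3). L_avg = sum(p_i * l_i) = 30/107*2 + 20/107*2 + 9/107*4 + 6/107*4 + 30/107*2 + 12/107*3 = 256/107 = 2.3925

2.3925 bits


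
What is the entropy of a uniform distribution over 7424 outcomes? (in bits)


H = log2(n) = log2(7424) = 12.858

12.858 bits


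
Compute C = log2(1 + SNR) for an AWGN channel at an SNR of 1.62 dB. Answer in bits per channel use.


SNR_linear = 10^(1.62/10) = 1.4521; C = log2(1 + SNR_linear) = log2(1 + 1.4521) = 1.294

1.294 bits/channel use


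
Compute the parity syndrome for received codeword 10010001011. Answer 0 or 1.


Syndrome = XOR of all bits = 1 XOR 0 XOR 0 XOR 1 XOR 0 XOR 0 XOR 0 XOR 1 XOR 0 XOR 1 XOR 1 = 1

1


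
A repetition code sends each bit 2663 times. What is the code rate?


Rate = k/n = 1/2663

1/2663


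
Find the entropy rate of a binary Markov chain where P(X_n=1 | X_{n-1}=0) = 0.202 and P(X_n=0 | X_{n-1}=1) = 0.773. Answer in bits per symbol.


Stationary distribution: pi_0 = p10/(p01+p10) = 0.7928, pi_1 = 0.2072. Entropy rate H' = pi_0*H(p01) + pi_1*H(p10) = 0.7928*0.7259 + 0.2072*0.7727 = 0.7356

0.7356 bits/symbol


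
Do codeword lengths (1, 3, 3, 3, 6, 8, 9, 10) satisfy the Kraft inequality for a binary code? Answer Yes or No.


Kraft sum = sum(2^(-l_i)) = 0.8975, need <= 1. Result: satisfied (a binary prefix-free code with these lengths exists)

Yes


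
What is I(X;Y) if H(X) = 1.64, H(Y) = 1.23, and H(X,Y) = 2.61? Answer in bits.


I(X;Y) = H(X) + H(Y) - H(X,Y) = 1.64 + 1.23 - 2.61 = 0.26

0.26 bits


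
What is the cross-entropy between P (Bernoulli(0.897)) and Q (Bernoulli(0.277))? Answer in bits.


H(P,Q) = -p*log2(q) - (1-p)*log2(1-q). -0.897*log2(0.277) = 1.661282; -0.103*log2(0.723) = 0.048197. H(P,Q) = 1.661282 + 0.048197 = 1.7095

1.7095 bits


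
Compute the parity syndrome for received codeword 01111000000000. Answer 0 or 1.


Syndrome = XOR of all bits = 0 XOR 1 XOR 1 XOR 1 XOR 1 XOR 0 XOR 0 XOR 0 XOR 0 XOR 0 XOR 0 XOR 0 XOR 0 XOR 0 = 0

0


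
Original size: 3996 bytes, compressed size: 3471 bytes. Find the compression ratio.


Ratio = original / compressed = 3996 / 3471 = 1.1513

1.1513


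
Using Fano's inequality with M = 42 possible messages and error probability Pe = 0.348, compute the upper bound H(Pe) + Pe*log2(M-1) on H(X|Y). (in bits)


H(Pe) = -Pe*log2(Pe) - (1-Pe)*log2(1-Pe) = -0.348*log2(0.348) - 0.652*log2(0.652) = 0.529949 + 0.402321 = 0.9323. Pe*log2(M-1) = 0.348*log2(41) = 1.864428. Bound = H(Pe) + Pe*log2(M-1) = 0.529949 + 0.402321 + 1.864428 = 2.7967

2.7967 bits


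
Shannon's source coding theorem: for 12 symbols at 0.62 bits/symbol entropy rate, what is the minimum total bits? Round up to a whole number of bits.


Minimum bits >= n * H = 12 * 0.62 = 7.44, rounded up to a whole number of bits = 8

8 bits


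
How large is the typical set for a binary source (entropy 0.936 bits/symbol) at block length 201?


log2|A_typical| = nH = 201 * 0.936 = 188.136, so |A_typical| ~ 2^188.136 = 4.311e+56

4.311e+56


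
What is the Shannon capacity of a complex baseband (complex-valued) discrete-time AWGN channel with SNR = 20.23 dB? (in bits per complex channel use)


SNR_linear = 10^(20.23/10) = 105.4387; C = log2(1 + SNR_linear) = log2(1 + 105.4387) = 6.7339

6.7339 bits/channel use


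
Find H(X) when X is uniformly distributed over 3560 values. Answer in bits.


H = log2(n) = log2(3560) = 11.7977

11.7977 bits


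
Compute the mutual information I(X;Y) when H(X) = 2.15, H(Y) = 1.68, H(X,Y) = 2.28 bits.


I(X;Y) = H(X) + H(Y) - H(X,Y) = 2.15 + 1.68 - 2.28 = 1.55

1.55 bits


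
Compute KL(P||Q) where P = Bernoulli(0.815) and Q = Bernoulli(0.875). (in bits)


KL = p*log2(p/q) + (1-p)*log2((1-p)/(1-q)) = 0.815*log2(0.815/0.875) + 0.185*log2(0.185/0.125) = 0.0211

0.0211 bits


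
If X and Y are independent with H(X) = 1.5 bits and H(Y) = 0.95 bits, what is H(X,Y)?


For independent variables, H(X,Y) = H(X) + H(Y) = 1.5 + 0.95 = 2.45

2.45 bits


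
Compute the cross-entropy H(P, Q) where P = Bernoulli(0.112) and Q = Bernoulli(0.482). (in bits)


H(P,Q) = -p*log2(q) - (1-p)*log2(1-q). -0.112*log2(0.482) = 0.117924; -0.888*log2(0.518) = 0.842691. H(P,Q) = 0.117924 + 0.842691 = 0.9606

0.9606 bits


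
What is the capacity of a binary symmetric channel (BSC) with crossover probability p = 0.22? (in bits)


H(p) = -p*log2(p) - (1-p)*log2(1-p) = -0.22*log2(0.22) - 0.78*log2(0.78) = 0.480573 + 0.279594 = 0.7602. C = 1 - H(p) = 1 - 0.7602 = 0.2398

0.2398 bits


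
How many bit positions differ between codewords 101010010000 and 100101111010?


Count differing positions: . . ^ ^ ^ ^ ^ . ^ . ^ . = 7 differences

7


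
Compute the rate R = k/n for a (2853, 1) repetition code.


Rate = k/n = 1/2853

1/2853


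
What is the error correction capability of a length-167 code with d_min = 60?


Correction capability = floor((d-1)/2) = floor((60-1)/2) = 29

29 errors


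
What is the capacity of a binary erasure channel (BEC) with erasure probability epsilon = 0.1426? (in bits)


C = 1 - epsilon = 1 - 0.1426 = 0.8574

0.8574 bits


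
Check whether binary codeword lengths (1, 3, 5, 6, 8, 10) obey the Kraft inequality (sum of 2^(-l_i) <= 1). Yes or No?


Kraft sum = sum(2^(-l_i)) = 0.6768, need <= 1. Result: satisfied (a binary prefix-free code with these lengths exists)

Yes


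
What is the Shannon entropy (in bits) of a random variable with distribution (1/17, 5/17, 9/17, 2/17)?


H = -sum(p_i * log2(p_i)). Terms: -(1/17)*log2(1/17) = 0.240439; -(5/17)*log2(5/17) = 0.519275; -(9/17)*log2(9/17) = 0.485755; -(2/17)*log2(2/17) = 0.363231. H = 0.240439 + 0.519275 + 0.485755 + 0.363231 = 1.6087

1.6087 bits


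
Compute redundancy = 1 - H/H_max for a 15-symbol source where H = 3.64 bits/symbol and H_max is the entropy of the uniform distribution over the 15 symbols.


H_max = log2(K) = log2(15) = 3.9069 bits/symbol. Redundancy = 1 - H/H_max = 1 - 3.64/3.9069 = 1 - 0.9317 = 0.0683

0.0683


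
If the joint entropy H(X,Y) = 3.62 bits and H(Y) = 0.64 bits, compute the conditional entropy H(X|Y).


H(X|Y) = H(X,Y) - H(Y) = 3.62 - 0.64 = 2.98

2.98 bits


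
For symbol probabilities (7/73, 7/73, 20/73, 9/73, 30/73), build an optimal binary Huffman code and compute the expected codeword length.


Huffman construction (repeatedly merge the two least-probable nodes; each merge adds 1 bit to every symbol beneath it): 7/73 + 7/73 = 14/73; 9/73 + 14/73 = 23/73; 20/73 + 23/73 = 43/73; 30/73 + 43/73 = 1. Resulting codeword lengths (in the order the probabilities were given): (4, 4, 2, 3, 1). L_avg = sum(p_i * l_i) = 7/73*4 + 7/73*4 + 20/73*2 + 9/73*3 + 30/73*1 = 153/73 = 2.0959

2.0959 bits


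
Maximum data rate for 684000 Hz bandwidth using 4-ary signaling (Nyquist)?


Rate = 2 * B * log2(M) = 2 * 684000 * 2.0 = 2736000.0

2736000.0 bps


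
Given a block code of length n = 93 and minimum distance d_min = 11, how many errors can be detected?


Detection capability = d_min - 1 = 11 - 1 = 10

10 errors


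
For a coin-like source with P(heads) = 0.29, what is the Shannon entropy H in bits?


H = -p*log2(p) - (1-p)*log2(1-p). -0.29*log2(0.29) = 0.517904; -0.71*log2(0.71) = 0.350817. H = 0.517904 + 0.350817 = 0.8687

0.8687 bits


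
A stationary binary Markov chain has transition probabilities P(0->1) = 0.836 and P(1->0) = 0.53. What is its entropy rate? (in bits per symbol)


Stationary distribution: pi_0 = p10/(p01+p10) = 0.388, pi_1 = 0.612. Entropy rate H' = pi_0*H(p01) + pi_1*H(p10) = 0.388*0.6438 + 0.612*0.9974 = 0.8602

0.8602 bits/symbol


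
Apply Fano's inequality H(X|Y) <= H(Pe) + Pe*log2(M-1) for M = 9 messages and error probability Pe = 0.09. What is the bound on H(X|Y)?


H(Pe) = -Pe*log2(Pe) - (1-Pe)*log2(1-Pe) = -0.09*log2(0.09) - 0.91*log2(0.91) = 0.312654 + 0.123816 = 0.4365. Pe*log2(M-1) = 0.09*log2(8) = 0.270000. Bound = H(Pe) + Pe*log2(M-1) = 0.312654 + 0.123816 + 0.270000 = 0.7065

0.7065 bits


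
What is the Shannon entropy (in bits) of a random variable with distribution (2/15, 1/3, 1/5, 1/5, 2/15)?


H = -sum(p_i * log2(p_i)). Terms: -(2/15)*log2(2/15) = 0.387585; -(1/3)*log2(1/3) = 0.528321; -(1/5)*log2(1/5) = 0.464386; -(1/5)*log2(1/5) = 0.464386; -(2/15)*log2(2/15) = 0.387585. H = 0.387585 + 0.528321 + 0.464386 + 0.464386 + 0.387585 = 2.2323

2.2323 bits


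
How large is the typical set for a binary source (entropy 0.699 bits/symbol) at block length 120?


log2|A_typical| = nH = 120 * 0.699 = 83.88, so |A_typical| ~ 2^83.88 = 1.780e+25

1.780e+25


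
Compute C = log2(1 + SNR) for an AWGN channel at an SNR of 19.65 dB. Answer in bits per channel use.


SNR_linear = 10^(19.65/10) = 92.2571; C = log2(1 + SNR_linear) = log2(1 + 92.2571) = 6.5431

6.5431 bits/channel use


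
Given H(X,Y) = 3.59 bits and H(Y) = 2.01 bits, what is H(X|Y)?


H(X|Y) = H(X,Y) - H(Y) = 3.59 - 2.01 = 1.58

1.58 bits


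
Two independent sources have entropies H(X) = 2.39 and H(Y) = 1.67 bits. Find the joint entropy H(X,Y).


For independent variables, H(X,Y) = H(X) + H(Y) = 2.39 + 1.67 = 4.06

4.06 bits


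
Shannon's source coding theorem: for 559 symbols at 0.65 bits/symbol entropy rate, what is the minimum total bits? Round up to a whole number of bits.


Minimum bits >= n * H = 559 * 0.65 = 363.35, rounded up to a whole number of bits = 364

364 bits


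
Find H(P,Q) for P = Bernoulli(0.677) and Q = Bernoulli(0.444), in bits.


H(P,Q) = -p*log2(q) - (1-p)*log2(1-q). -0.677*log2(0.444) = 0.793016; -0.323*log2(0.556) = 0.273530. H(P,Q) = 0.793016 + 0.273530 = 1.0665

1.0665 bits


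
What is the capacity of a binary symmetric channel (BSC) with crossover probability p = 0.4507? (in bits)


H(p) = -p*log2(p) - (1-p)*log2(1-p) = -0.4507*log2(0.4507) - 0.5493*log2(0.5493) = 0.518197 + 0.474779 = 0.993. C = 1 - H(p) = 1 - 0.993 = 0.007

0.007 bits


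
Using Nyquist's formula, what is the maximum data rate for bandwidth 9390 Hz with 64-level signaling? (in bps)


Rate = 2 * B * log2(M) = 2 * 9390 * 6.0 = 112680.0

112680.0 bps


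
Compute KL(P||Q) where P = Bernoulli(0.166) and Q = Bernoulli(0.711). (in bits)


KL = p*log2(p/q) + (1-p)*log2((1-p)/(1-q)) = 0.166*log2(0.166/0.711) + 0.834*log2(0.834/0.289) = 0.9268

0.9268 bits


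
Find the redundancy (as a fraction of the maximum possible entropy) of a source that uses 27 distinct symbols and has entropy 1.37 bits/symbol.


H_max = log2(K) = log2(27) = 4.7549 bits/symbol. Redundancy = 1 - H/H_max = 1 - 1.37/4.7549 = 1 - 0.2881 = 0.7119

0.7119


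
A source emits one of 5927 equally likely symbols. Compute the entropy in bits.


H = log2(n) = log2(5927) = 12.5331

12.5331 bits


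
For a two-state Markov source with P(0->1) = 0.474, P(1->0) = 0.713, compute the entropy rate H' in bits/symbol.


Stationary distribution: pi_0 = p10/(p01+p10) = 0.6007, pi_1 = 0.3993. Entropy rate H' = pi_0*H(p01) + pi_1*H(p10) = 0.6007*0.998 + 0.3993*0.8648 = 0.9448

0.9448 bits/symbol


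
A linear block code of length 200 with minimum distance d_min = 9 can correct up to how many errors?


Correction capability = floor((d-1)/2) = floor((9-1)/2) = 4

4 errors


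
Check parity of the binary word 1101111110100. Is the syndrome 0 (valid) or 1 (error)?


Syndrome = XOR of all bits = 1 XOR 1 XOR 0 XOR 1 XOR 1 XOR 1 XOR 1 XOR 1 XOR 1 XOR 0 XOR 1 XOR 0 XOR 0 = 1

1


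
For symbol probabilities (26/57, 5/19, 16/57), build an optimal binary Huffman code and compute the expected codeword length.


Huffman construction (repeatedly merge the two least-probable nodes; each merge adds 1 bit to every symbol beneath it): 5/19 + 16/57 = 31/57; 26/57 + 31/57 = 1. Resulting codeword lengths (in the order the probabilities were given): (1, 2, 2). L_avg = sum(p_i * l_i) = 26/57*1 + 5/19*2 + 16/57*2 = 88/57 = 1.5439

1.5439 bits


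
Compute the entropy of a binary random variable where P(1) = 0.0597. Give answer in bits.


H = -p*log2(p) - (1-p)*log2(1-p). -0.0597*log2(0.0597) = 0.242748; -0.9403*log2(0.9403) = 0.083505. H = 0.242748 + 0.083505 = 0.3263

0.3263 bits


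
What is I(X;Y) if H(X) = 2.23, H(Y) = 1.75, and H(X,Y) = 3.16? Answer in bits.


I(X;Y) = H(X) + H(Y) - H(X,Y) = 2.23 + 1.75 - 3.16 = 0.82

0.82 bits


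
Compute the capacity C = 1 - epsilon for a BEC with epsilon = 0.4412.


C = 1 - epsilon = 1 - 0.4412 = 0.5588

0.5588 bits


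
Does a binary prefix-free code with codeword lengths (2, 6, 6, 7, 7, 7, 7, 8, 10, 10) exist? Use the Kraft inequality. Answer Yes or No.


Kraft sum = sum(2^(-l_i)) = 0.3184, need <= 1. Result: satisfied (a binary prefix-free code with these lengths exists)

Yes


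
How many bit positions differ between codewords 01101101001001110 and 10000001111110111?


Count differing positions: ^ ^ ^ . ^ ^ . . ^ ^ . ^ ^ ^ . . ^ = 11 differences

11


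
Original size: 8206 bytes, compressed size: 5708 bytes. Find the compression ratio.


Ratio = original / compressed = 8206 / 5708 = 1.4376

1.4376


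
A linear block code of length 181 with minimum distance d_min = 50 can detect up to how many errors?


Detection capability = d_min - 1 = 50 - 1 = 49

49 errors


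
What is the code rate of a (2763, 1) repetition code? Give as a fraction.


Rate = k/n = 1/2763

1/2763


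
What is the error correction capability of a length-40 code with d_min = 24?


Correction capability = floor((d-1)/2) = floor((24-1)/2) = 11

11 errors


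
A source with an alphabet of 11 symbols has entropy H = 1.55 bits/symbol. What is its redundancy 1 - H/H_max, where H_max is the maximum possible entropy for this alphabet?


H_max = log2(K) = log2(11) = 3.4594 bits/symbol. Redundancy = 1 - H/H_max = 1 - 1.55/3.4594 = 1 - 0.4481 = 0.5519

0.5519


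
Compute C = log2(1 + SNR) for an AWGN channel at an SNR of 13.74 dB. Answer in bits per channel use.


SNR_linear = 10^(13.74/10) = 23.6592; C = log2(1 + SNR_linear) = log2(1 + 23.6592) = 4.6241

4.6241 bits/channel use


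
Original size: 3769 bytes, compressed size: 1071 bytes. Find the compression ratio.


Ratio = original / compressed = 3769 / 1071 = 3.5191

3.5191


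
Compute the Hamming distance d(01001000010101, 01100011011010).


Count differing positions: . . ^ . ^ . ^ ^ . . ^ ^ ^ ^ = 8 differences

8


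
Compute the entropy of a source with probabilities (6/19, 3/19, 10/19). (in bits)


H = -sum(p_i * log2(p_i)). Terms: -(6/19)*log2(6/19) = 0.525147; -(3/19)*log2(3/19) = 0.420468; -(10/19)*log2(10/19) = 0.487368. H = 0.525147 + 0.420468 + 0.487368 = 1.433

1.433 bits


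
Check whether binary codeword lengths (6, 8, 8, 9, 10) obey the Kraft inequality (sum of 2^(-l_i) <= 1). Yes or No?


Kraft sum = sum(2^(-l_i)) = 0.0264, need <= 1. Result: satisfied (a binary prefix-free code with these lengths exists)

Yes


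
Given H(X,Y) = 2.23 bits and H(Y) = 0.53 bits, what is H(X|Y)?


H(X|Y) = H(X,Y) - H(Y) = 2.23 - 0.53 = 1.7

1.7 bits


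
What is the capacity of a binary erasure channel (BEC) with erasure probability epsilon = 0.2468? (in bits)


C = 1 - epsilon = 1 - 0.2468 = 0.7532

0.7532 bits


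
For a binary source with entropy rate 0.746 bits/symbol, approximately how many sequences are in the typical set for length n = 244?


log2|A_typical| = nH = 244 * 0.746 = 182.024, so |A_typical| ~ 2^182.024 = 6.233e+54

6.233e+54


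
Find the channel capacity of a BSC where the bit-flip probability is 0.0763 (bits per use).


H(p) = -p*log2(p) - (1-p)*log2(1-p) = -0.0763*log2(0.0763) - 0.9237*log2(0.9237) = 0.283239 + 0.105767 = 0.389. C = 1 - H(p) = 1 - 0.389 = 0.611

0.611 bits


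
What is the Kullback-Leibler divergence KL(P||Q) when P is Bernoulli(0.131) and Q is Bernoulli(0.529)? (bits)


KL = p*log2(p/q) + (1-p)*log2((1-p)/(1-q)) = 0.131*log2(0.131/0.529) + 0.869*log2(0.869/0.471) = 0.5041

0.5041 bits


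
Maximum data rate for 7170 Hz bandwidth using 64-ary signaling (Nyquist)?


Rate = 2 * B * log2(M) = 2 * 7170 * 6.0 = 86040.0

86040.0 bps


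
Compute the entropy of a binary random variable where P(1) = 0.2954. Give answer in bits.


H = -p*log2(p) - (1-p)*log2(1-p). -0.2954*log2(0.2954) = 0.519685; -0.7046*log2(0.7046) = 0.355910. H = 0.519685 + 0.355910 = 0.8756

0.8756 bits


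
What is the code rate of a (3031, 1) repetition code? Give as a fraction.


Rate = k/n = 1/3031

1/3031


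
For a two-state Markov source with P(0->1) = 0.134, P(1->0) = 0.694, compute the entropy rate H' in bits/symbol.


Stationary distribution: pi_0 = p10/(p01+p10) = 0.8382, pi_1 = 0.1618. Entropy rate H' = pi_0*H(p01) + pi_1*H(p10) = 0.8382*0.5683 + 0.1618*0.8885 = 0.6201

0.6201 bits/symbol


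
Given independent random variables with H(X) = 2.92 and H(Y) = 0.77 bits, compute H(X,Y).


For independent variables, H(X,Y) = H(X) + H(Y) = 2.92 + 0.77 = 3.69

3.69 bits


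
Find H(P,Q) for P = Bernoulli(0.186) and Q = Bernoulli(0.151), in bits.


H(P,Q) = -p*log2(q) - (1-p)*log2(1-q). -0.186*log2(0.151) = 0.507293; -0.814*log2(0.849) = 0.192237. H(P,Q) = 0.507293 + 0.192237 = 0.6995

0.6995 bits


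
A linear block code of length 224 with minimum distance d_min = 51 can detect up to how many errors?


Detection capability = d_min - 1 = 51 - 1 = 50

50 errors


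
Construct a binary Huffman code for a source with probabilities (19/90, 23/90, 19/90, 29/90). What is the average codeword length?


Huffman construction (repeatedly merge the two least-probable nodes; each merge adds 1 bit to every symbol beneath it): 19/90 + 19/90 = 19/45; 23/90 + 29/90 = 26/45; 19/45 + 26/45 = 1. Resulting codeword lengths (in the order the probabilities were given): (2, 2, 2, 2). L_avg = sum(p_i * l_i) = 19/90*2 + 23/90*2 + 19/90*2 + 29/90*2 = 2

2.0 bits


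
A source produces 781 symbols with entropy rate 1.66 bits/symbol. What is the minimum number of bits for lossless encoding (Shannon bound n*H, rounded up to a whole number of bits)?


Minimum bits >= n * H = 781 * 1.66 = 1296.46, rounded up to a whole number of bits = 1297

1297 bits


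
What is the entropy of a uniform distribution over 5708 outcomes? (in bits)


H = log2(n) = log2(5708) = 12.4788

12.4788 bits


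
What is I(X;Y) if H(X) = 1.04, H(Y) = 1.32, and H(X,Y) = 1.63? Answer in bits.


I(X;Y) = H(X) + H(Y) - H(X,Y) = 1.04 + 1.32 - 1.63 = 0.73

0.73 bits


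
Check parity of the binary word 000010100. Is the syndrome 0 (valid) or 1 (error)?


Syndrome = XOR of all bits = 0 XOR 0 XOR 0 XOR 0 XOR 1 XOR 0 XOR 1 XOR 0 XOR 0 = 0

0


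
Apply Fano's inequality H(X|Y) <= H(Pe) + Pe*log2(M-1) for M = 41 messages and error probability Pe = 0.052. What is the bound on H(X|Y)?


H(Pe) = -Pe*log2(Pe) - (1-Pe)*log2(1-Pe) = -0.052*log2(0.052) - 0.948*log2(0.948) = 0.221798 + 0.073035 = 0.2948. Pe*log2(M-1) = 0.052*log2(40) = 0.276740. Bound = H(Pe) + Pe*log2(M-1) = 0.221798 + 0.073035 + 0.276740 = 0.5716

0.5716 bits


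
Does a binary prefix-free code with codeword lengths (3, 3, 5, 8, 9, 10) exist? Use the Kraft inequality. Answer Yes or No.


Kraft sum = sum(2^(-l_i)) = 0.2881, need <= 1. Result: satisfied (a binary prefix-free code with these lengths exists)

Yes


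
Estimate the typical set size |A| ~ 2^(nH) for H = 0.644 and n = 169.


log2|A_typical| = nH = 169 * 0.644 = 108.836, so |A_typical| ~ 2^108.836 = 5.793e+32

5.793e+32


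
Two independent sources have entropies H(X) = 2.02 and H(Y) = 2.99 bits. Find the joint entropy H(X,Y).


For independent variables, H(X,Y) = H(X) + H(Y) = 2.02 + 2.99 = 5.01

5.01 bits


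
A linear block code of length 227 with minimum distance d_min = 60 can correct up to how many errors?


Correction capability = floor((d-1)/2) = floor((60-1)/2) = 29

29 errors


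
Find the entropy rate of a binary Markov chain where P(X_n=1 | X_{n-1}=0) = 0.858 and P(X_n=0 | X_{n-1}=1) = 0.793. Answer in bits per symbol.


Stationary distribution: pi_0 = p10/(p01+p10) = 0.4803, pi_1 = 0.5197. Entropy rate H' = pi_0*H(p01) + pi_1*H(p10) = 0.4803*0.5895 + 0.5197*0.7357 = 0.6655

0.6655 bits/symbol


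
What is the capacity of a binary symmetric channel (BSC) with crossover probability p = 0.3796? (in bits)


H(p) = -p*log2(p) - (1-p)*log2(1-p) = -0.3796*log2(0.3796) - 0.6204*log2(0.6204) = 0.530471 + 0.427288 = 0.9578. C = 1 - H(p) = 1 - 0.9578 = 0.0422

0.0422 bits


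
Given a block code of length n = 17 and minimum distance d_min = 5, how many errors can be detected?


Detection capability = d_min - 1 = 5 - 1 = 4

4 errors


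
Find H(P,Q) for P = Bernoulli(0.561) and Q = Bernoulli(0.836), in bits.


H(P,Q) = -p*log2(q) - (1-p)*log2(1-q). -0.561*log2(0.836) = 0.144977; -0.439*log2(0.164) = 1.145014. H(P,Q) = 0.144977 + 1.145014 = 1.29

1.29 bits


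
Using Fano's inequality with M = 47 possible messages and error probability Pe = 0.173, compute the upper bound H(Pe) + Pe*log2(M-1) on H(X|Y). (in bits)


H(Pe) = -Pe*log2(Pe) - (1-Pe)*log2(1-Pe) = -0.173*log2(0.173) - 0.827*log2(0.827) = 0.437890 + 0.226632 = 0.6645. Pe*log2(M-1) = 0.173*log2(46) = 0.955576. Bound = H(Pe) + Pe*log2(M-1) = 0.437890 + 0.226632 + 0.955576 = 1.6201

1.6201 bits


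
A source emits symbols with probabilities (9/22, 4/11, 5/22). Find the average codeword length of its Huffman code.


Huffman construction (repeatedly merge the two least-probable nodes; each merge adds 1 bit to every symbol beneath it): 5/22 + 4/11 = 13/22; 9/22 + 13/22 = 1. Resulting codeword lengths (in the order the probabilities were given): (1, 2, 2). L_avg = sum(p_i * l_i) = 9/22*1 + 4/11*2 + 5/22*2 = 35/22 = 1.5909

1.5909 bits


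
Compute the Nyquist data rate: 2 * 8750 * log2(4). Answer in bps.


Rate = 2 * B * log2(M) = 2 * 8750 * 2.0 = 35000.0

35000.0 bps


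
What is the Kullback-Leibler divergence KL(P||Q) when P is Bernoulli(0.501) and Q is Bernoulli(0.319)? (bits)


KL = p*log2(p/q) + (1-p)*log2((1-p)/(1-q)) = 0.501*log2(0.501/0.319) + 0.499*log2(0.499/0.681) = 0.1024

0.1024 bits


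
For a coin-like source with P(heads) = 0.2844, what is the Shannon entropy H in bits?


H = -p*log2(p) - (1-p)*log2(1-p). -0.2844*log2(0.2844) = 0.515903; -0.7156*log2(0.7156) = 0.345474. H = 0.515903 + 0.345474 = 0.8614

0.8614 bits


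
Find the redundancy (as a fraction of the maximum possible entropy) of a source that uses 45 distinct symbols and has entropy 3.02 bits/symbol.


H_max = log2(K) = log2(45) = 5.4919 bits/symbol. Redundancy = 1 - H/H_max = 1 - 3.02/5.4919 = 1 - 0.5499 = 0.4501

0.4501


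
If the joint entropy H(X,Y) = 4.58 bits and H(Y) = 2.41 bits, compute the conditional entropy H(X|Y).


H(X|Y) = H(X,Y) - H(Y) = 4.58 - 2.41 = 2.17

2.17 bits


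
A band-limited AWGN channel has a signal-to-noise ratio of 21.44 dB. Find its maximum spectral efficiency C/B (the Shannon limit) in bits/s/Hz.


SNR_linear = 10^(21.44/10) = 139.3157; C/B = log2(1 + SNR_linear) = log2(1 + 139.3157) = 7.1325

7.1325 bits/s/Hz


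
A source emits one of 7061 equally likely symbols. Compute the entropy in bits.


H = log2(n) = log2(7061) = 12.7857

12.7857 bits


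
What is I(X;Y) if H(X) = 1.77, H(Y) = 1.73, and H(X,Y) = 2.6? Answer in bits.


I(X;Y) = H(X) + H(Y) - H(X,Y) = 1.77 + 1.73 - 2.6 = 0.9

0.9 bits


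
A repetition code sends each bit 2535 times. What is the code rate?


Rate = k/n = 1/2535

1/2535


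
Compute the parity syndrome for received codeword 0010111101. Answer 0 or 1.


Syndrome = XOR of all bits = 0 XOR 0 XOR 1 XOR 0 XOR 1 XOR 1 XOR 1 XOR 1 XOR 0 XOR 1 = 0

0


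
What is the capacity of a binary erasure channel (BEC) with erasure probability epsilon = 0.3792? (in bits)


C = 1 - epsilon = 1 - 0.3792 = 0.6208

0.6208 bits


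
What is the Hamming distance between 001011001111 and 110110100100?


Count differing positions: ^ ^ ^ ^ . ^ ^ . ^ . ^ ^ = 9 differences

9


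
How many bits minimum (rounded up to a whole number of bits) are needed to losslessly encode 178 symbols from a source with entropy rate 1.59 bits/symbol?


Minimum bits >= n * H = 178 * 1.59 = 283.02, rounded up to a whole number of bits = 284

284 bits


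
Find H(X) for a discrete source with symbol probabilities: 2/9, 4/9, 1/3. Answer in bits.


H = -sum(p_i * log2(p_i)). Terms: -(2/9)*log2(2/9) = 0.482206; -(4/9)*log2(4/9) = 0.519967; -(1/3)*log2(1/3) = 0.528321. H = 0.482206 + 0.519967 + 0.528321 = 1.5305

1.5305 bits


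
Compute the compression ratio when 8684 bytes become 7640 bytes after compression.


Ratio = original / compressed = 8684 / 7640 = 1.1366

1.1366


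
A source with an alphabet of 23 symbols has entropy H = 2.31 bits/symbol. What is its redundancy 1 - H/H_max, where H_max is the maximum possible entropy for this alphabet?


H_max = log2(K) = log2(23) = 4.5236 bits/symbol. Redundancy = 1 - H/H_max = 1 - 2.31/4.5236 = 1 - 0.5107 = 0.4893

0.4893


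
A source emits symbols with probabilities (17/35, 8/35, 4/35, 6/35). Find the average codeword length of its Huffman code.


Huffman construction (repeatedly merge the two least-probable nodes; each merge adds 1 bit to every symbol beneath it): 4/35 + 6/35 = 2/7; 8/35 + 2/7 = 18/35; 17/35 + 18/35 = 1. Resulting codeword lengths (in the order the probabilities were given): (1, 2, 3, 3). L_avg = sum(p_i * l_i) = 17/35*1 + 8/35*2 + 4/35*3 + 6/35*3 = 9/5 = 1.8

1.8 bits


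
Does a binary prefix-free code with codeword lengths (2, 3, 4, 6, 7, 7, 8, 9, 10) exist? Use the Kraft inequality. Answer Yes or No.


Kraft sum = sum(2^(-l_i)) = 0.4756, need <= 1. Result: satisfied (a binary prefix-free code with these lengths exists)

Yes


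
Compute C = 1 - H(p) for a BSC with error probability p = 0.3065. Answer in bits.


H(p) = -p*log2(p) - (1-p)*log2(1-p) = -0.3065*log2(0.3065) - 0.6935*log2(0.6935) = 0.522902 + 0.366190 = 0.8891. C = 1 - H(p) = 1 - 0.8891 = 0.1109

0.1109 bits


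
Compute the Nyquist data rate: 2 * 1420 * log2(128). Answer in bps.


Rate = 2 * B * log2(M) = 2 * 1420 * 7.0 = 19880.0

19880.0 bps


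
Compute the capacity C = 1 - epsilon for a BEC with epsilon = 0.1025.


C = 1 - epsilon = 1 - 0.1025 = 0.8975

0.8975 bits


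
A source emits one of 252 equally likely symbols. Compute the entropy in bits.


H = log2(n) = log2(252) = 7.9773

7.9773 bits


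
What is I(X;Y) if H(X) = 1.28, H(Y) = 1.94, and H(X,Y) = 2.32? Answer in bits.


I(X;Y) = H(X) + H(Y) - H(X,Y) = 1.28 + 1.94 - 2.32 = 0.9

0.9 bits


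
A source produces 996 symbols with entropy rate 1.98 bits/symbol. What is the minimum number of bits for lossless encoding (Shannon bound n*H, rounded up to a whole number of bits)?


Minimum bits >= n * H = 996 * 1.98 = 1972.08, rounded up to a whole number of bits = 1973

1973 bits


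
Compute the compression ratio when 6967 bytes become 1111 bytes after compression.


Ratio = original / compressed = 6967 / 1111 = 6.2709

6.2709


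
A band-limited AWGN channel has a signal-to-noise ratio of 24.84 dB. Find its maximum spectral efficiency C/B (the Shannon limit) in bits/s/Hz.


SNR_linear = 10^(24.84/10) = 304.7895; C/B = log2(1 + SNR_linear) = log2(1 + 304.7895) = 8.2564

8.2564 bits/s/Hz


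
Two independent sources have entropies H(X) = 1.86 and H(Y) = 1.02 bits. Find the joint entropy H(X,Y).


For independent variables, H(X,Y) = H(X) + H(Y) = 1.86 + 1.02 = 2.88

2.88 bits


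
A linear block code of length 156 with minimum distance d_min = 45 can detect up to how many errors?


Detection capability = d_min - 1 = 45 - 1 = 44

44 errors


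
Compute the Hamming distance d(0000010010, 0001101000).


Count differing positions: . . . ^ ^ ^ ^ . ^ . = 5 differences

5


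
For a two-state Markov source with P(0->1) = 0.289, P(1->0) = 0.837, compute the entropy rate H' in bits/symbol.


Stationary distribution: pi_0 = p10/(p01+p10) = 0.7433, pi_1 = 0.2567. Entropy rate H' = pi_0*H(p01) + pi_1*H(p10) = 0.7433*0.8674 + 0.2567*0.6414 = 0.8094

0.8094 bits/symbol


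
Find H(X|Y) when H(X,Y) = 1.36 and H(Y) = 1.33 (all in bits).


H(X|Y) = H(X,Y) - H(Y) = 1.36 - 1.33 = 0.03

0.03 bits


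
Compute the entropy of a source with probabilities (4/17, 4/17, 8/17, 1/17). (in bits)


H = -sum(p_i * log2(p_i)). Terms: -(4/17)*log2(4/17) = 0.491168; -(4/17)*log2(4/17) = 0.491168; -(8/17)*log2(8/17) = 0.511747; -(1/17)*log2(1/17) = 0.240439. H = 0.491168 + 0.491168 + 0.511747 + 0.240439 = 1.7345

1.7345 bits


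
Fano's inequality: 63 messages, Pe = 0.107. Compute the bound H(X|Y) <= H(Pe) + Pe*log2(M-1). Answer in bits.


H(Pe) = -Pe*log2(Pe) - (1-Pe)*log2(1-Pe) = -0.107*log2(0.107) - 0.893*log2(0.893) = 0.345002 + 0.145798 = 0.4908. Pe*log2(M-1) = 0.107*log2(62) = 0.637099. Bound = H(Pe) + Pe*log2(M-1) = 0.345002 + 0.145798 + 0.637099 = 1.1279

1.1279 bits


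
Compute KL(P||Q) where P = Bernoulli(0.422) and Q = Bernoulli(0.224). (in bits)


KL = p*log2(p/q) + (1-p)*log2((1-p)/(1-q)) = 0.422*log2(0.422/0.224) + 0.578*log2(0.578/0.776) = 0.14

0.14 bits


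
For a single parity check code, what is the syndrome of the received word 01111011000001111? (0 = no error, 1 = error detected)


Syndrome = XOR of all bits = 0 XOR 1 XOR 1 XOR 1 XOR 1 XOR 0 XOR 1 XOR 1 XOR 0 XOR 0 XOR 0 XOR 0 XOR 0 XOR 1 XOR 1 XOR 1 XOR 1 = 0

0


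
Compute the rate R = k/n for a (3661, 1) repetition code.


Rate = k/n = 1/3661

1/3661


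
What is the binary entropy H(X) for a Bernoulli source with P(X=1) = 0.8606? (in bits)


H = -p*log2(p) - (1-p)*log2(1-p). -0.8606*log2(0.8606) = 0.186393; -0.1394*log2(0.1394) = 0.396272. H = 0.186393 + 0.396272 = 0.5827

0.5827 bits


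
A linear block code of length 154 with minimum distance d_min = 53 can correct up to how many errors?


Correction capability = floor((d-1)/2) = floor((53-1)/2) = 26

26 errors


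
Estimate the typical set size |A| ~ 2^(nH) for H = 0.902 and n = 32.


log2|A_typical| = nH = 32 * 0.902 = 28.864, so |A_typical| ~ 2^28.864 = 4.886e+08

4.886e+08
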